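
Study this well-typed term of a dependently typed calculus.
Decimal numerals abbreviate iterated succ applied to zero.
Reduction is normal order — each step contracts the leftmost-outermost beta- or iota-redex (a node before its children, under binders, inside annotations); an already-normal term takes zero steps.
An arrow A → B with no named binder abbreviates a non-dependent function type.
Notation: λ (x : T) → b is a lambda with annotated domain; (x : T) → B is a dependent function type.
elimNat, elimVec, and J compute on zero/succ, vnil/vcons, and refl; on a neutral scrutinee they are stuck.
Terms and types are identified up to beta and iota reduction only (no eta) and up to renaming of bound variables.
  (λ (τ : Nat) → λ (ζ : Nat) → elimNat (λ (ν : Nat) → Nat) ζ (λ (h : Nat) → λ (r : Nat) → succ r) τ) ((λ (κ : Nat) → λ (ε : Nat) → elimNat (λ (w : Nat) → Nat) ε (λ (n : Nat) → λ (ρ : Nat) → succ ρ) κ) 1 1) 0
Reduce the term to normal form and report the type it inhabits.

resulting normal form:
  2
the term's type:
  Nat
observation: reduction starts at a beta-redex, and 15 normal-order steps reach the normal form.


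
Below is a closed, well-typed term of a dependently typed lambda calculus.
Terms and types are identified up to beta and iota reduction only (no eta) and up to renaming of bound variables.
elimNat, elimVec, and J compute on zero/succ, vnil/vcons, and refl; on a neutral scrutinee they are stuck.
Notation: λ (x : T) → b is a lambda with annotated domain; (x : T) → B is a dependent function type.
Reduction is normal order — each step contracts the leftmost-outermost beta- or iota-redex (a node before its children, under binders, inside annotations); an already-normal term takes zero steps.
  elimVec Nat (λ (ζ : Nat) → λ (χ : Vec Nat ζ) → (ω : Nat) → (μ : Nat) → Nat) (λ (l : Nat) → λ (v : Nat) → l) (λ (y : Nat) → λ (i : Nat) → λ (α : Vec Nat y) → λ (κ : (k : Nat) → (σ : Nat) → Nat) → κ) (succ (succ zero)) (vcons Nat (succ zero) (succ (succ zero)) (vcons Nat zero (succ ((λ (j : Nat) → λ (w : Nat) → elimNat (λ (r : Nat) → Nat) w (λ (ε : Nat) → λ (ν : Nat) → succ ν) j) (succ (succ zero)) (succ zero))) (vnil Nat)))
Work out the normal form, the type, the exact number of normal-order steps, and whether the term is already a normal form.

resulting normal form:
  λ (ζ : Nat) → λ (χ : Nat) → ζ
the term's type:
  (ζ : Nat) → (χ : Nat) → Nat
normal-order step count: 11
already normal: no
first contracted redex: an elimVec iota-redex


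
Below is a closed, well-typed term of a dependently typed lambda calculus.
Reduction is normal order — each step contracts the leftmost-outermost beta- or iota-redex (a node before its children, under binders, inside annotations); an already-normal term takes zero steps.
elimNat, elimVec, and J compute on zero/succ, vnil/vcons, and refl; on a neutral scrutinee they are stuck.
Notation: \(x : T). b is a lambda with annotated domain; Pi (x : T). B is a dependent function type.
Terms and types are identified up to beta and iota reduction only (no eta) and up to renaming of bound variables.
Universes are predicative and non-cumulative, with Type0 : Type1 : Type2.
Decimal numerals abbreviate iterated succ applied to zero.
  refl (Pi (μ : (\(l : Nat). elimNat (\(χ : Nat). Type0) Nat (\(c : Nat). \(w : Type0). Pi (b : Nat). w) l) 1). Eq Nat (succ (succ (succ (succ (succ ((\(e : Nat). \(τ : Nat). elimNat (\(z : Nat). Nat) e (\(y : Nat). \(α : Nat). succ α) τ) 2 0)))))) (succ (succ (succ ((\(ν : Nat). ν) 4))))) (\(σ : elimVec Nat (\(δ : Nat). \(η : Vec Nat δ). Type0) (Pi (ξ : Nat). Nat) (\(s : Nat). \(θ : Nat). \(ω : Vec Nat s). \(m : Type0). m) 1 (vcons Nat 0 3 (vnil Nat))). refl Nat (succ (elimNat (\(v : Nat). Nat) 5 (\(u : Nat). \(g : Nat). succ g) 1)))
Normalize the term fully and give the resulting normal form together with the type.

resulting normal form:
  refl (Pi (μ : Pi (l : Nat). Nat). Eq Nat 7 7) (\(χ : Pi (c : Nat). Nat). refl Nat 7)
inferred type:
  Eq (Pi (μ : Pi (l : Nat). Nat). Eq Nat 7 7) (\(χ : Pi (c : Nat). Nat). refl Nat 7) (\(w : Pi (b : Nat). Nat). refl Nat 7)


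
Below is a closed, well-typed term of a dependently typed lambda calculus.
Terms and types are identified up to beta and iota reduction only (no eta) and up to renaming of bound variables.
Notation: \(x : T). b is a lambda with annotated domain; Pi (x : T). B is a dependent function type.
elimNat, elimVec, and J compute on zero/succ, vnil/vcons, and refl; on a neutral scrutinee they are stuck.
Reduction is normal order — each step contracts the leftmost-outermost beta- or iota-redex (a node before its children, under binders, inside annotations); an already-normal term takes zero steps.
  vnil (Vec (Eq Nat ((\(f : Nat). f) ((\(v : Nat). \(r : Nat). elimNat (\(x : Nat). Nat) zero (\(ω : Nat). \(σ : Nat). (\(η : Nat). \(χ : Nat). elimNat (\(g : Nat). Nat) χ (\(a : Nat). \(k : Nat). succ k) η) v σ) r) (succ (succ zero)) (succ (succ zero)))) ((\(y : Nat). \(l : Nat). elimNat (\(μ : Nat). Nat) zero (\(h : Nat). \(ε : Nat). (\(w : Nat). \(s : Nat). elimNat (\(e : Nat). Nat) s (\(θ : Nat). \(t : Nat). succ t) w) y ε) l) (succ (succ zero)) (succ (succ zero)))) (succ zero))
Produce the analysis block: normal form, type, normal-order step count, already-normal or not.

normal form:
  vnil (Vec (Eq Nat (succ (succ (succ (succ zero)))) (succ (succ (succ (succ zero))))) (succ zero))
type:
  Vec (Vec (Eq Nat (succ (succ (succ (succ zero)))) (succ (succ (succ (succ zero))))) (succ zero)) zero
normal-order step count: 55
term was already normal: no
first contracted redex: a beta-redex


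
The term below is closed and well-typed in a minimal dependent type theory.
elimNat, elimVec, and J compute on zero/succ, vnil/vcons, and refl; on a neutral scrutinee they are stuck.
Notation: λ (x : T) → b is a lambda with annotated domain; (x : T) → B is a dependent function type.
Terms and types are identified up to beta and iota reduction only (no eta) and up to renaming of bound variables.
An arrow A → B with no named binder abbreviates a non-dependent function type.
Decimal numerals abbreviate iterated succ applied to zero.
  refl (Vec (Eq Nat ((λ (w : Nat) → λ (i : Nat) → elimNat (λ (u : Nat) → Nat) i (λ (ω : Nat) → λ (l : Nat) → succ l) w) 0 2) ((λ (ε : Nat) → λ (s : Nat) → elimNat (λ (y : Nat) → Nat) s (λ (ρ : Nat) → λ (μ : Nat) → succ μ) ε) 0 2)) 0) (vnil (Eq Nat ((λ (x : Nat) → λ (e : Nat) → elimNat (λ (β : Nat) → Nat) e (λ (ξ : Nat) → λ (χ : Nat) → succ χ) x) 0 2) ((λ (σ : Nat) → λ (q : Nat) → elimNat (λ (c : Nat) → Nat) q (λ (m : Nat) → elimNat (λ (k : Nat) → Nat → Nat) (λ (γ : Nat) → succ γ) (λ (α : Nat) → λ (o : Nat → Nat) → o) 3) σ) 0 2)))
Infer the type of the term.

inferred type:
  Eq (Vec (Eq Nat 2 2) 0) (vnil (Eq Nat 2 2)) (vnil (Eq Nat 2 2))


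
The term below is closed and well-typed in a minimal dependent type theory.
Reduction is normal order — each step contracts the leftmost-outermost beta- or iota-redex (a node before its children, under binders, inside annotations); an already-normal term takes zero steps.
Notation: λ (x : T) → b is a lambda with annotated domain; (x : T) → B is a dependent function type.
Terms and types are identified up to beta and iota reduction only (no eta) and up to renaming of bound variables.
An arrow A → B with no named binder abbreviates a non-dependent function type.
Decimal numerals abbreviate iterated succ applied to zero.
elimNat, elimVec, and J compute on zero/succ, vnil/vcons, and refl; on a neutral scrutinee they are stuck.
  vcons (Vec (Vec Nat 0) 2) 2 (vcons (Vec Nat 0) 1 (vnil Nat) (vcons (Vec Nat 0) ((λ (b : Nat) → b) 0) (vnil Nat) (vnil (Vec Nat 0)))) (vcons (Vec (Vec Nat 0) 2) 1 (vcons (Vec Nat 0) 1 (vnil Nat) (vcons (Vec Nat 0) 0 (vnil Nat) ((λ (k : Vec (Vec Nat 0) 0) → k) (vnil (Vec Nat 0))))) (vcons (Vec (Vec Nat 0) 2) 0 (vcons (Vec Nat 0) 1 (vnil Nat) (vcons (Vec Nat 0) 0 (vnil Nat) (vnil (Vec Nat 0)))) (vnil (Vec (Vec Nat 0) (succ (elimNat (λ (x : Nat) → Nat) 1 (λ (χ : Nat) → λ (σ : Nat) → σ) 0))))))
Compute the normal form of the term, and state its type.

resulting normal form:
  vcons (Vec (Vec Nat 0) 2) 2 (vcons (Vec Nat 0) 1 (vnil Nat) (vcons (Vec Nat 0) 0 (vnil Nat) (vnil (Vec Nat 0)))) (vcons (Vec (Vec Nat 0) 2) 1 (vcons (Vec Nat 0) 1 (vnil Nat) (vcons (Vec Nat 0) 0 (vnil Nat) (vnil (Vec Nat 0)))) (vcons (Vec (Vec Nat 0) 2) 0 (vcons (Vec Nat 0) 1 (vnil Nat) (vcons (Vec Nat 0) 0 (vnil Nat) (vnil (Vec Nat 0)))) (vnil (Vec (Vec Nat 0) 2))))
the term's type:
  Vec (Vec (Vec Nat 0) 2) 3


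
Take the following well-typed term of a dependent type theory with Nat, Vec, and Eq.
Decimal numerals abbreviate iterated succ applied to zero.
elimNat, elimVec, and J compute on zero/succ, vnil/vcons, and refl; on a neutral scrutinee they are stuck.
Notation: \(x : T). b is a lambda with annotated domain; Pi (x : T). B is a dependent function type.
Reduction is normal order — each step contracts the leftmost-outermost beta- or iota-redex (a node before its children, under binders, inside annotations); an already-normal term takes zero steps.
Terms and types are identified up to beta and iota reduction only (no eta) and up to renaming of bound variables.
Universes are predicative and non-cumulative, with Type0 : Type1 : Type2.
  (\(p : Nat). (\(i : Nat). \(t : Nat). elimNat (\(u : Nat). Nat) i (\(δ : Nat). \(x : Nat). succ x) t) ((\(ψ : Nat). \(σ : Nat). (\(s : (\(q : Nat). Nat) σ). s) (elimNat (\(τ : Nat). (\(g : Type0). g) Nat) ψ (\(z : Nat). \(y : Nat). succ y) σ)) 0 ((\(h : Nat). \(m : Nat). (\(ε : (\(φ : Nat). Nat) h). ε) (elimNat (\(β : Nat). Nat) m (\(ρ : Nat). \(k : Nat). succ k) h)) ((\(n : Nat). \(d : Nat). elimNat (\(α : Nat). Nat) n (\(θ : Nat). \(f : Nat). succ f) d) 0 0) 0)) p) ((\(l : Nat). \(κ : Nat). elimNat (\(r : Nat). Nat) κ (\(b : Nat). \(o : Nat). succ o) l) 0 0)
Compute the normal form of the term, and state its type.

resulting normal form:
  0
the term's type:
  Nat
observation: normalization takes exactly 19 steps under the normal-order strategy.


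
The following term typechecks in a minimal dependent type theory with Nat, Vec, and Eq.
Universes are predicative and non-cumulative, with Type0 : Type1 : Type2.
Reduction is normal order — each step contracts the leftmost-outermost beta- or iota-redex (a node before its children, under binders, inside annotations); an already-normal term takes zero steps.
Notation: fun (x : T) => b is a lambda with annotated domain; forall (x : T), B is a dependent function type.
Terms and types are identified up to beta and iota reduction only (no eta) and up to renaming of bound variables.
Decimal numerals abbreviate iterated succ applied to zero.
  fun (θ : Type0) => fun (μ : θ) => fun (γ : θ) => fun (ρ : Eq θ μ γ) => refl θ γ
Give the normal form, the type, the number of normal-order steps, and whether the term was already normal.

normal form:
  fun (θ : Type0) => fun (μ : θ) => fun (γ : θ) => fun (ρ : Eq θ μ γ) => refl θ γ
type:
  forall (θ : Type0), forall (μ : θ), forall (γ : θ), forall (ρ : Eq θ μ γ), Eq θ γ γ
reduction steps (normal order): 0
started in normal form: yes


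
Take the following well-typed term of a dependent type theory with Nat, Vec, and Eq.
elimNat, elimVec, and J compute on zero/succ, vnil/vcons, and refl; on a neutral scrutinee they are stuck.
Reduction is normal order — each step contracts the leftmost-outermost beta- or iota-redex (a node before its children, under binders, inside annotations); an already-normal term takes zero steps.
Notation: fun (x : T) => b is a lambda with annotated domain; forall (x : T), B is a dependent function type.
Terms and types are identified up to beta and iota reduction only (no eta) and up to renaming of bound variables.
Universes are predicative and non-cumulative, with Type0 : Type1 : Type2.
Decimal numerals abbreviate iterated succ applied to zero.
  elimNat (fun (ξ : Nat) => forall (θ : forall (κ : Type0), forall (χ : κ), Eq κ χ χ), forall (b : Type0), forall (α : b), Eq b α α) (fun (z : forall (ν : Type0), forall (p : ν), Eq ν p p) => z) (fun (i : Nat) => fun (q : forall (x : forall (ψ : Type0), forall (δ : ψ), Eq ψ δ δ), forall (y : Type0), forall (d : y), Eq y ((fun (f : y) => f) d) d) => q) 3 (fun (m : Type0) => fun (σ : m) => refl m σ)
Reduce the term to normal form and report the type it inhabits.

resulting normal form:
  fun (ξ : Type0) => fun (θ : ξ) => refl ξ θ
type:
  forall (ξ : Type0), forall (θ : ξ), Eq ξ θ θ
observation: normalization takes exactly 11 steps under the normal-order strategy.


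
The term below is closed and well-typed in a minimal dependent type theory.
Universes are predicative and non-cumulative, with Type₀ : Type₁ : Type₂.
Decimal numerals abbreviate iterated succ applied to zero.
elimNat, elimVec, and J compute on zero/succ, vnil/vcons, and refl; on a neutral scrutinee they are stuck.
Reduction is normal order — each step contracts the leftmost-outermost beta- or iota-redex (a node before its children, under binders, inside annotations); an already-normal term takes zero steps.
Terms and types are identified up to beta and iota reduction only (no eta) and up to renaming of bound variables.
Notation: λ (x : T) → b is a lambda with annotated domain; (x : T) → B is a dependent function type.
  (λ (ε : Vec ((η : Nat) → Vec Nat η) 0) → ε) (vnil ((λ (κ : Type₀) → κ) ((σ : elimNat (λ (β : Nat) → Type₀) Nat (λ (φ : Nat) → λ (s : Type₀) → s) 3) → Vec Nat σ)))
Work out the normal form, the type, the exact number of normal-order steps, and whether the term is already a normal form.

normal form:
  vnil ((ε : Nat) → Vec Nat ε)
inferred type:
  Vec ((ε : Nat) → Vec Nat ε) 0
normal-order step count: 12
already normal: no
first contracted redex: a beta-redex


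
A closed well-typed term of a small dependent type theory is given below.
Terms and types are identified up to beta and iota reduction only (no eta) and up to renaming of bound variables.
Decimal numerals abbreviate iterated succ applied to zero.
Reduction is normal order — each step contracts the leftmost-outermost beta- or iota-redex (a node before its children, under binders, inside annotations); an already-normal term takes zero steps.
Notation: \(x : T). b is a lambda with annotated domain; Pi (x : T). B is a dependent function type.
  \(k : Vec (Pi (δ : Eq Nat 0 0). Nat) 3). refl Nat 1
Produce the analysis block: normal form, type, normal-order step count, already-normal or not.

resulting normal form:
  \(k : Vec (Pi (δ : Eq Nat 0 0). Nat) 3). refl Nat 1
type:
  Pi (k : Vec (Pi (δ : Eq Nat 0 0). Nat) 3). Eq Nat 1 1
reduction steps (normal order): 0
started in normal form: yes


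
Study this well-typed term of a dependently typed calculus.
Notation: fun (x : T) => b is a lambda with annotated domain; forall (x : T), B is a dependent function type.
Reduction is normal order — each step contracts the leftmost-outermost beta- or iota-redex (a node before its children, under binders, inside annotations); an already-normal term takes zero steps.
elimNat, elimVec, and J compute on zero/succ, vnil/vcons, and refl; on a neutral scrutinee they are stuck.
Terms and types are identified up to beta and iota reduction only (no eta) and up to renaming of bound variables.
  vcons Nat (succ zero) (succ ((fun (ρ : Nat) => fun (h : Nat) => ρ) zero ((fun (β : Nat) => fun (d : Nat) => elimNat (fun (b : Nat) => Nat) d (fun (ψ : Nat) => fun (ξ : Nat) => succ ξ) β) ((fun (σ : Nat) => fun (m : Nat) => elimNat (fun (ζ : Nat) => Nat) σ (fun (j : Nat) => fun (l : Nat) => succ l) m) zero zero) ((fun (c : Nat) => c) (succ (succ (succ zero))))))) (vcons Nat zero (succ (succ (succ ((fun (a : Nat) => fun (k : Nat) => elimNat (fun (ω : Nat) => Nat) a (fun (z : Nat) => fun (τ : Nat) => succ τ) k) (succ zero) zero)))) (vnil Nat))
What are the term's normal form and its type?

normal form:
  vcons Nat (succ zero) (succ zero) (vcons Nat zero (succ (succ (succ (succ zero)))) (vnil Nat))
the term's type:
  Vec Nat (succ (succ zero))
observation: the term reaches its normal form after 5 normal-order steps.


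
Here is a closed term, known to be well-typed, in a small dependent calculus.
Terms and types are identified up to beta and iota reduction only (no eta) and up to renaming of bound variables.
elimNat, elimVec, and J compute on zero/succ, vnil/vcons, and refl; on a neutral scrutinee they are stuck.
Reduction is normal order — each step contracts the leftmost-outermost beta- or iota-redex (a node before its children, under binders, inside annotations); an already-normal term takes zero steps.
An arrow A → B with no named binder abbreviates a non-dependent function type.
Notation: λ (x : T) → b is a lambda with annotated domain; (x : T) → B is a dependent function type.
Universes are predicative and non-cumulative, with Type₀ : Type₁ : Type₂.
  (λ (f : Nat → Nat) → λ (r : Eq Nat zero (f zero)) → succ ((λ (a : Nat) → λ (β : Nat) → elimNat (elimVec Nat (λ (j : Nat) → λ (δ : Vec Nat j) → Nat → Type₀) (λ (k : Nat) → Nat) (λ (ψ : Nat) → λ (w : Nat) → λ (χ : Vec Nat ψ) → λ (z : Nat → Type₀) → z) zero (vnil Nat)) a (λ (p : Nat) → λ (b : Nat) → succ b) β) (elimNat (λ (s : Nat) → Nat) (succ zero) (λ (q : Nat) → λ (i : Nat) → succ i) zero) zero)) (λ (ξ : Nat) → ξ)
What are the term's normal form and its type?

resulting normal form:
  λ (f : Eq Nat zero zero) → succ (succ zero)
the term's type:
  Eq Nat zero zero → Nat
observation: 6 normal-order steps normalize the term, beginning with a beta-redex.


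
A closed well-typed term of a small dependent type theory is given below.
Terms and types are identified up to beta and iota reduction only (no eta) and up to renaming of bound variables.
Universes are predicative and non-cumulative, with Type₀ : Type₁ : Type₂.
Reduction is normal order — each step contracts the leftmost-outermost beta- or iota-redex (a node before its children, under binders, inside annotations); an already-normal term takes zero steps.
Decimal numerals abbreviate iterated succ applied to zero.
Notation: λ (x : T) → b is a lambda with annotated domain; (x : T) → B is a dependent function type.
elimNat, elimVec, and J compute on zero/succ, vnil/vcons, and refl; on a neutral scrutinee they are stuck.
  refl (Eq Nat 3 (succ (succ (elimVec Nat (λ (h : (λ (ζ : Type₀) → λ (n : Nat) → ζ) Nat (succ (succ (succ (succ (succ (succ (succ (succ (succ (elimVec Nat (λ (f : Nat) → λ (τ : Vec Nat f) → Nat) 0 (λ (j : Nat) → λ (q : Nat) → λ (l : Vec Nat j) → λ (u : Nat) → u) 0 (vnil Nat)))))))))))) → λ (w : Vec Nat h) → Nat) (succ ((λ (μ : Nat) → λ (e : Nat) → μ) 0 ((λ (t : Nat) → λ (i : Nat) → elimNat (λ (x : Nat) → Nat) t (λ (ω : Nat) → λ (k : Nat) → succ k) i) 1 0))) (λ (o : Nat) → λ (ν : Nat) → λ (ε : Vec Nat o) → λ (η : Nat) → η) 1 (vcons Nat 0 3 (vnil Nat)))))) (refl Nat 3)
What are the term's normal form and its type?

reduced normal form:
  refl (Eq Nat 3 3) (refl Nat 3)
the term's type:
  Eq (Eq Nat 3 3) (refl Nat 3) (refl Nat 3)
observation: the leftmost-outermost redex is an elimVec iota-redex, and normalization takes 8 steps.


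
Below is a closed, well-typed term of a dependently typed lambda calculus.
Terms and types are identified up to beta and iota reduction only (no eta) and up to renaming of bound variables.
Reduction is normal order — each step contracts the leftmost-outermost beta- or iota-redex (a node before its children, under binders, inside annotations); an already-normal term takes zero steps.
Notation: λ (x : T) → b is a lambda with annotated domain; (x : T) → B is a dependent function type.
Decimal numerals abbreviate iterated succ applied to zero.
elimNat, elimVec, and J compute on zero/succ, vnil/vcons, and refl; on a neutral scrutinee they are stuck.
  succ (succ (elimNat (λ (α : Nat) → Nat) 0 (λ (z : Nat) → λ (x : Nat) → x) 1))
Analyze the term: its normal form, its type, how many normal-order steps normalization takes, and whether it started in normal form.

reduced normal form:
  2
inferred type:
  Nat
normal-order step count: 4
started in normal form: no
first contracted redex: an elimNat iota-redex


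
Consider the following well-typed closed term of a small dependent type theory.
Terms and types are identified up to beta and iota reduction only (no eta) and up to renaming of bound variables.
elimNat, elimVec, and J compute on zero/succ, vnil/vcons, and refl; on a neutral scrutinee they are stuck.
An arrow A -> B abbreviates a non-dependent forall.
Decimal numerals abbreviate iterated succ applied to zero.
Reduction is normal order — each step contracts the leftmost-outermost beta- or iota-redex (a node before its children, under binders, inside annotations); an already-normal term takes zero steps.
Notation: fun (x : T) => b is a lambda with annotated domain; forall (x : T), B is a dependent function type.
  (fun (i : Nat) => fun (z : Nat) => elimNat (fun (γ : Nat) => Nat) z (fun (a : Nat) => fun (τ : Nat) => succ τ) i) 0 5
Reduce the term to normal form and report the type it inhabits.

reduced normal form:
  5
type:
  Nat
observation: normalization takes exactly 3 steps under the normal-order strategy.


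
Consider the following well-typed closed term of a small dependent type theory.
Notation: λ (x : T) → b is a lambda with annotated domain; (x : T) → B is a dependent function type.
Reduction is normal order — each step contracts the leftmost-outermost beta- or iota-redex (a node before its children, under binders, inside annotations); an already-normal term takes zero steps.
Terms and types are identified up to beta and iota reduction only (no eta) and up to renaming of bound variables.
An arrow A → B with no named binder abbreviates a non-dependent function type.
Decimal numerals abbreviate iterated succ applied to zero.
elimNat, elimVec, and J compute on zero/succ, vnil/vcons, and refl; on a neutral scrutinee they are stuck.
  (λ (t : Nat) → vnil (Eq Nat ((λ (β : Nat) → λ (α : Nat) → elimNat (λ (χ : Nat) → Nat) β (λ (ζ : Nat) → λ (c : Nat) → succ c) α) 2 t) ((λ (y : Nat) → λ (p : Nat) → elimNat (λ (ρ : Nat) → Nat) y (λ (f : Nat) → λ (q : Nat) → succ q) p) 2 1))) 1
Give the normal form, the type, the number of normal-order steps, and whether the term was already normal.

reduced normal form:
  vnil (Eq Nat 3 3)
type:
  Vec (Eq Nat 3 3) 0
normal-order step count: 13
already normal: no
first contracted redex: a beta-redex


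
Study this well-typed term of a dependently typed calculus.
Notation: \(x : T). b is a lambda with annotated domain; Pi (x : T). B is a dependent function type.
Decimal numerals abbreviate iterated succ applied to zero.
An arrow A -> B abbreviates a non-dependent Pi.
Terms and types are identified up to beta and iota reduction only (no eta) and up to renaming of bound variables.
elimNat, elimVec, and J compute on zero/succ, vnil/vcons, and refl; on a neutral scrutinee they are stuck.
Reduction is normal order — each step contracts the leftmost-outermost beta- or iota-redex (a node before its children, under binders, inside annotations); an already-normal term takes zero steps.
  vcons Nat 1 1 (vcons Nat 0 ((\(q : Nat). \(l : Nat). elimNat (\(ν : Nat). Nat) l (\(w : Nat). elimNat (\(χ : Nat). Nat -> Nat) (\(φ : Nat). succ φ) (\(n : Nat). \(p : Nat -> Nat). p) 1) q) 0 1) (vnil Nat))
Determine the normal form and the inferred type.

reduced normal form:
  vcons Nat 1 1 (vcons Nat 0 1 (vnil Nat))
the term's type:
  Vec Nat 2
observation: the leftmost-outermost redex is a beta-redex, and normalization takes 3 steps.


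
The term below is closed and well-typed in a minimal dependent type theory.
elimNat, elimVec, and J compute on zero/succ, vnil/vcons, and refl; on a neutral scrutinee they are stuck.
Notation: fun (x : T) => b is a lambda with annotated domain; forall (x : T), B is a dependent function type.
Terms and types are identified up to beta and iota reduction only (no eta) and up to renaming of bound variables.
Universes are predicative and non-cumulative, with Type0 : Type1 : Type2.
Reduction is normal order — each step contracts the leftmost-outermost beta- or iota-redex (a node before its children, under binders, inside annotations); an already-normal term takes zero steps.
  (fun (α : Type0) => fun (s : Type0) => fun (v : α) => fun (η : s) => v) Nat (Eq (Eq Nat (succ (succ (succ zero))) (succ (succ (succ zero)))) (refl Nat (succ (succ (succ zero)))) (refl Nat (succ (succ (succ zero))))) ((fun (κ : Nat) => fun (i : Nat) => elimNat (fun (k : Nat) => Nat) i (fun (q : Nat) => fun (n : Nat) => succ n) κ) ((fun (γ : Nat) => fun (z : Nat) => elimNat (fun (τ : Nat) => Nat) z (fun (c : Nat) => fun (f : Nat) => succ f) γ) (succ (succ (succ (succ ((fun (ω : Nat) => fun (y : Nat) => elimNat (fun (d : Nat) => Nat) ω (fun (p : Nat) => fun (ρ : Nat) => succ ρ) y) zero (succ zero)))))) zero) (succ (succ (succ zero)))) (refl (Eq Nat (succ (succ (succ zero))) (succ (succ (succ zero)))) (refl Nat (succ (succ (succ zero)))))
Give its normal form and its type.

normal form:
  succ (succ (succ (succ (succ (succ (succ (succ zero)))))))
the term's type:
  Nat


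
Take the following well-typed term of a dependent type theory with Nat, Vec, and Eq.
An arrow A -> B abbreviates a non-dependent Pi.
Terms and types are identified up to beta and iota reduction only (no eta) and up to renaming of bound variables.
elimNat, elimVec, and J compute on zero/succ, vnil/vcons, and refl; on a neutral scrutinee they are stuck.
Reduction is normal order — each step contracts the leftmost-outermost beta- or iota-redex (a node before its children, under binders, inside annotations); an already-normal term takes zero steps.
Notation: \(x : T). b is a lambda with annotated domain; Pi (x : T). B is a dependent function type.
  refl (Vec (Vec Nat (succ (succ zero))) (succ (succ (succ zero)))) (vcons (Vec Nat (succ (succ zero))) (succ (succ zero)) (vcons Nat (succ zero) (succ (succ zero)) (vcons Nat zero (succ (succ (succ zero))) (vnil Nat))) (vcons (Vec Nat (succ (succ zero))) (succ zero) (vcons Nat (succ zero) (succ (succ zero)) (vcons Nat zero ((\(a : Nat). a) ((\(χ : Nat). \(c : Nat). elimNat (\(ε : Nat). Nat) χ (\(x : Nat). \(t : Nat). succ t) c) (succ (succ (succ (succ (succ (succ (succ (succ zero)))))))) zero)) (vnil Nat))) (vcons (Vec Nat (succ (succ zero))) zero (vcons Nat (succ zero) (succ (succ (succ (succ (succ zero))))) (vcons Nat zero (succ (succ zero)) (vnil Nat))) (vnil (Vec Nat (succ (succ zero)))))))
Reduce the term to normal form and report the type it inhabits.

reduced normal form:
  refl (Vec (Vec Nat (succ (succ zero))) (succ (succ (succ zero)))) (vcons (Vec Nat (succ (succ zero))) (succ (succ zero)) (vcons Nat (succ zero) (succ (succ zero)) (vcons Nat zero (succ (succ (succ zero))) (vnil Nat))) (vcons (Vec Nat (succ (succ zero))) (succ zero) (vcons Nat (succ zero) (succ (succ zero)) (vcons Nat zero (succ (succ (succ (succ (succ (succ (succ (succ zero)))))))) (vnil Nat))) (vcons (Vec Nat (succ (succ zero))) zero (vcons Nat (succ zero) (succ (succ (succ (succ (succ zero))))) (vcons Nat zero (succ (succ zero)) (vnil Nat))) (vnil (Vec Nat (succ (succ zero)))))))
type:
  Eq (Vec (Vec Nat (succ (succ zero))) (succ (succ (succ zero)))) (vcons (Vec Nat (succ (succ zero))) (succ (succ zero)) (vcons Nat (succ zero) (succ (succ zero)) (vcons Nat zero (succ (succ (succ zero))) (vnil Nat))) (vcons (Vec Nat (succ (succ zero))) (succ zero) (vcons Nat (succ zero) (succ (succ zero)) (vcons Nat zero (succ (succ (succ (succ (succ (succ (succ (succ zero)))))))) (vnil Nat))) (vcons (Vec Nat (succ (succ zero))) zero (vcons Nat (succ zero) (succ (succ (succ (succ (succ zero))))) (vcons Nat zero (succ (succ zero)) (vnil Nat))) (vnil (Vec Nat (succ (succ zero))))))) (vcons (Vec Nat (succ (succ zero))) (succ (succ zero)) (vcons Nat (succ zero) (succ (succ zero)) (vcons Nat zero (succ (succ (succ zero))) (vnil Nat))) (vcons (Vec Nat (succ (succ zero))) (succ zero) (vcons Nat (succ zero) (succ (succ zero)) (vcons Nat zero (succ (succ (succ (succ (succ (succ (succ (succ zero)))))))) (vnil Nat))) (vcons (Vec Nat (succ (succ zero))) zero (vcons Nat (succ zero) (succ (succ (succ (succ (succ zero))))) (vcons Nat zero (succ (succ zero)) (vnil Nat))) (vnil (Vec Nat (succ (succ zero)))))))
observation: contracting a beta-redex first, the term normalizes in 4 steps.


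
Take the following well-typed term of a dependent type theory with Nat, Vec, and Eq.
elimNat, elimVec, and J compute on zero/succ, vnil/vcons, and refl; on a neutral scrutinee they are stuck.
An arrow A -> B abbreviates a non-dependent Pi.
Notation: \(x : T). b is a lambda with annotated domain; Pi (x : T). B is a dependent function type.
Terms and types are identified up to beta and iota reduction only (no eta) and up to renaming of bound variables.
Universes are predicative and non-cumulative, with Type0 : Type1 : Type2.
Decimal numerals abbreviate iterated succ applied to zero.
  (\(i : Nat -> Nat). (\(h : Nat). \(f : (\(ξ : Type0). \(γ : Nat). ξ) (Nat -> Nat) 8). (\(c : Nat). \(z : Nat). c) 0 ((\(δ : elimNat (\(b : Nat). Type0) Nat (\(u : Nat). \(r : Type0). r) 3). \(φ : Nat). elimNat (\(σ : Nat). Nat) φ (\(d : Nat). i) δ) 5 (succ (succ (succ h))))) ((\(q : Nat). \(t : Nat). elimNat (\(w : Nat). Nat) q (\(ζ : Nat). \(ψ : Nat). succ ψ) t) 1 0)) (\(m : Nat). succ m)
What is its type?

the term's type:
  (Nat -> Nat) -> Nat


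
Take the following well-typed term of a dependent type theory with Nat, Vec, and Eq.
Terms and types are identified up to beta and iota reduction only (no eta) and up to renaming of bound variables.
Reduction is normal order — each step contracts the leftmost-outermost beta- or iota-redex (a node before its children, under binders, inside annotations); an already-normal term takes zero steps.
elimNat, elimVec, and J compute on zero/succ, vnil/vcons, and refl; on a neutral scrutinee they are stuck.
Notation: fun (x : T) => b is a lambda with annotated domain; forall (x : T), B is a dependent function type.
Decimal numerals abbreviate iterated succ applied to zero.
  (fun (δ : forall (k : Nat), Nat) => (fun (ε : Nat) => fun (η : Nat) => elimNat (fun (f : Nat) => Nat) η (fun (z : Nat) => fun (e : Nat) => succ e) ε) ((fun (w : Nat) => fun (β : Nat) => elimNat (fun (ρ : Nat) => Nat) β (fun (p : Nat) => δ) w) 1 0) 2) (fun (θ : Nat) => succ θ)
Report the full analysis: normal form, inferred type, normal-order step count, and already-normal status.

resulting normal form:
  3
type:
  Nat
steps to reach normal form (normal order): 13
started in normal form: no
first redex: a beta-redex


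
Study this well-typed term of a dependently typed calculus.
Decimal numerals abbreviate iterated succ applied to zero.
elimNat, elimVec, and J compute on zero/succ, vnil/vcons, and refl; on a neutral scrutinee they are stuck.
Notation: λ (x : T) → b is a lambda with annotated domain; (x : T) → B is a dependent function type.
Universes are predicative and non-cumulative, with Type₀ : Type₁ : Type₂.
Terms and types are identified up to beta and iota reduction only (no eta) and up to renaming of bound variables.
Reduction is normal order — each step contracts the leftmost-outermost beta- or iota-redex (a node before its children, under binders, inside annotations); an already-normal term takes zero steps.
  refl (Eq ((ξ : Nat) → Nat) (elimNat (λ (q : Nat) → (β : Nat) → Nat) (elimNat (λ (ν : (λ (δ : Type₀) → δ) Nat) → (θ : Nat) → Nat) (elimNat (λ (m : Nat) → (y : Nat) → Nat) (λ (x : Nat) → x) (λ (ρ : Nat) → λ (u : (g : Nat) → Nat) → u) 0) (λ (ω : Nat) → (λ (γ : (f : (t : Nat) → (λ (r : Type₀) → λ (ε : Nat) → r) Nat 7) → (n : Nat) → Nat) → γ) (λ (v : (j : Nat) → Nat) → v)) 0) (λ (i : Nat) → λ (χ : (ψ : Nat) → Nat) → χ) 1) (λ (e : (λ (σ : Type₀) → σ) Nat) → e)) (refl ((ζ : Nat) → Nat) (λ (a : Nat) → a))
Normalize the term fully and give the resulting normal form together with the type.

resulting normal form:
  refl (Eq ((ξ : Nat) → Nat) (λ (q : Nat) → q) (λ (β : Nat) → β)) (refl ((ν : Nat) → Nat) (λ (δ : Nat) → δ))
the term's type:
  Eq (Eq ((ξ : Nat) → Nat) (λ (q : Nat) → q) (λ (β : Nat) → β)) (refl ((ν : Nat) → Nat) (λ (δ : Nat) → δ)) (refl ((θ : Nat) → Nat) (λ (m : Nat) → m))


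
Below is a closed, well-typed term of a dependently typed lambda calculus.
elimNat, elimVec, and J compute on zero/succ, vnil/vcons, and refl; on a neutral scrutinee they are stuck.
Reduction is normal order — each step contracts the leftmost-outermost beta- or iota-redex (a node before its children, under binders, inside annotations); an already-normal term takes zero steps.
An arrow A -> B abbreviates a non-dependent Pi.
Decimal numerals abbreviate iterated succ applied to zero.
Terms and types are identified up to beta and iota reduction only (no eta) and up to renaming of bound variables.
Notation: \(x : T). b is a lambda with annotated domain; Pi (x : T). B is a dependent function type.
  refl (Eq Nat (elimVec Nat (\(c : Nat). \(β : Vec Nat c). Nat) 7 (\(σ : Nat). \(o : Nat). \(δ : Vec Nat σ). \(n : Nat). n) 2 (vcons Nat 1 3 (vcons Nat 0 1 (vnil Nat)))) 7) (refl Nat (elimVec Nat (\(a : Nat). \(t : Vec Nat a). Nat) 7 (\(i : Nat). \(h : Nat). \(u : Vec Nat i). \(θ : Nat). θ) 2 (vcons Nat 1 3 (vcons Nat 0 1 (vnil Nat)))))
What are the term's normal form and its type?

normal form:
  refl (Eq Nat 7 7) (refl Nat 7)
the term's type:
  Eq (Eq Nat 7 7) (refl Nat 7) (refl Nat 7)


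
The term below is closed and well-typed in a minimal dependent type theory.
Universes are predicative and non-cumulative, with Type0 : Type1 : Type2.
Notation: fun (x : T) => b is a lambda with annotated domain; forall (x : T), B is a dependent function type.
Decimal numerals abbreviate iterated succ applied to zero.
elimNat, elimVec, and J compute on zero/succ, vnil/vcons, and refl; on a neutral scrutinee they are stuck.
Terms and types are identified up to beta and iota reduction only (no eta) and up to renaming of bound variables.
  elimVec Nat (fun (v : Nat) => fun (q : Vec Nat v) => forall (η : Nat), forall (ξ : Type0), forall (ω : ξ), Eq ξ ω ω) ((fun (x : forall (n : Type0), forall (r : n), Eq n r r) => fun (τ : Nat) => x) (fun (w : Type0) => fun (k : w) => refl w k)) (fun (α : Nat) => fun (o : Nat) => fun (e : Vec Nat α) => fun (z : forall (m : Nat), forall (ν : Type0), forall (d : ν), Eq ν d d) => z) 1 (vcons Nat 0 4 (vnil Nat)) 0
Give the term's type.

inferred type:
  forall (v : Type0), forall (q : v), Eq v q q


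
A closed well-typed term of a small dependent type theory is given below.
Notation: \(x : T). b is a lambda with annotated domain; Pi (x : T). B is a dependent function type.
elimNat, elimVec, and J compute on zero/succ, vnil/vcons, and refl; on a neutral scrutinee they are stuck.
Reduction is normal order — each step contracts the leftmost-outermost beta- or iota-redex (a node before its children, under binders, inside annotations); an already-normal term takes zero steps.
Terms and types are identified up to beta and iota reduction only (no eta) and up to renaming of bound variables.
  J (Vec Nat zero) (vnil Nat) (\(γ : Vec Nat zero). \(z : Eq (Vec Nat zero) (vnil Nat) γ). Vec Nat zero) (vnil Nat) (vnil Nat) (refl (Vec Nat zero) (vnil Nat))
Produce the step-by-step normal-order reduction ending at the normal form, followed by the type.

reduction (normal order):
  J (Vec Nat zero) (vnil Nat) (\(γ : Vec Nat zero). \(z : Eq (Vec Nat zero) (vnil Nat) γ). Vec Nat zero) (vnil Nat) (vnil Nat) (refl (Vec Nat zero) (vnil Nat))
  ~> vnil Nat
type:
  Vec Nat zero


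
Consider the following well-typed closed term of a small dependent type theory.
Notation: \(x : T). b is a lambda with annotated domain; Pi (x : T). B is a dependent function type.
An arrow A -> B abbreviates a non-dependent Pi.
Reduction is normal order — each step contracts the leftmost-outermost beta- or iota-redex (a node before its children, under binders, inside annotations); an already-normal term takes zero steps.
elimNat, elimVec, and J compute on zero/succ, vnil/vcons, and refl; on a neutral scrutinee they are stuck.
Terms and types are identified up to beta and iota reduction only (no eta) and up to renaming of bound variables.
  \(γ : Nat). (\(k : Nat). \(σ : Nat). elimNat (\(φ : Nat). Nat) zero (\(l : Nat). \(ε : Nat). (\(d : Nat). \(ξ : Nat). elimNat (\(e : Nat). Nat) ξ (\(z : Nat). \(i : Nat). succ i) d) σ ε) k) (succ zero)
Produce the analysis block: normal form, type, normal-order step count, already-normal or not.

normal form:
  \(γ : Nat). \(k : Nat). elimNat (\(σ : Nat). Nat) zero (\(φ : Nat). \(l : Nat). succ l) k
inferred type:
  Nat -> Nat -> Nat
normal-order step count: 7
term was already normal: no
first redex: a beta-redex


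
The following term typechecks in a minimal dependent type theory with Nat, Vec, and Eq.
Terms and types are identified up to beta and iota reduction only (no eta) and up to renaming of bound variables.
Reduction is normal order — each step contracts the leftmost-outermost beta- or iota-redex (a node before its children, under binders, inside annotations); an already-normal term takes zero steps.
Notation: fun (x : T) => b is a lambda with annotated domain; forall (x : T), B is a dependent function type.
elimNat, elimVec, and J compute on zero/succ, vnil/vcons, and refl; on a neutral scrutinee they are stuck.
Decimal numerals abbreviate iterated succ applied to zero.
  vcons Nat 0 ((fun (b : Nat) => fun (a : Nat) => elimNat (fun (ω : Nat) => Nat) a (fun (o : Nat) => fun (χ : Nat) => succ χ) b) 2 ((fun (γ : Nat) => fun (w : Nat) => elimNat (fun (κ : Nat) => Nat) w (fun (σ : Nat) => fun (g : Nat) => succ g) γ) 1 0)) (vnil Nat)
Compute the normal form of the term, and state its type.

reduced normal form:
  vcons Nat 0 3 (vnil Nat)
inferred type:
  Vec Nat 1


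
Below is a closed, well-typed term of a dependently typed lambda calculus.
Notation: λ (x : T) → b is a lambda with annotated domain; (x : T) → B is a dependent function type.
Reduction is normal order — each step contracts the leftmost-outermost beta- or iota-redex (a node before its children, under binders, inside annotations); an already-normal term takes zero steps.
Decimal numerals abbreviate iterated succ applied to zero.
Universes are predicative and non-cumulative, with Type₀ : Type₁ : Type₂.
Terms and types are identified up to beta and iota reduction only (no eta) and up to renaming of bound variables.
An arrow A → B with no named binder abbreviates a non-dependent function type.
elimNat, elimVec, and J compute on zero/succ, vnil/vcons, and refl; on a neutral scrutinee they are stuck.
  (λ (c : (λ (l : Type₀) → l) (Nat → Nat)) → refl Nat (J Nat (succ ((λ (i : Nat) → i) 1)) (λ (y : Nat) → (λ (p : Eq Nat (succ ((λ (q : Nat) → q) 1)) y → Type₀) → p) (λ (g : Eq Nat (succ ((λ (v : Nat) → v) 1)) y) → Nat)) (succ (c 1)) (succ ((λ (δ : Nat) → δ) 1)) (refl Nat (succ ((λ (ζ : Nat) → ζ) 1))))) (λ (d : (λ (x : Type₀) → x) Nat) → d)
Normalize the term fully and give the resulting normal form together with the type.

normal form:
  refl Nat 2
inferred type:
  Eq Nat 2 2
observation: the first redex contracted is a beta-redex; the normal form is reached in 3 normal-order steps.


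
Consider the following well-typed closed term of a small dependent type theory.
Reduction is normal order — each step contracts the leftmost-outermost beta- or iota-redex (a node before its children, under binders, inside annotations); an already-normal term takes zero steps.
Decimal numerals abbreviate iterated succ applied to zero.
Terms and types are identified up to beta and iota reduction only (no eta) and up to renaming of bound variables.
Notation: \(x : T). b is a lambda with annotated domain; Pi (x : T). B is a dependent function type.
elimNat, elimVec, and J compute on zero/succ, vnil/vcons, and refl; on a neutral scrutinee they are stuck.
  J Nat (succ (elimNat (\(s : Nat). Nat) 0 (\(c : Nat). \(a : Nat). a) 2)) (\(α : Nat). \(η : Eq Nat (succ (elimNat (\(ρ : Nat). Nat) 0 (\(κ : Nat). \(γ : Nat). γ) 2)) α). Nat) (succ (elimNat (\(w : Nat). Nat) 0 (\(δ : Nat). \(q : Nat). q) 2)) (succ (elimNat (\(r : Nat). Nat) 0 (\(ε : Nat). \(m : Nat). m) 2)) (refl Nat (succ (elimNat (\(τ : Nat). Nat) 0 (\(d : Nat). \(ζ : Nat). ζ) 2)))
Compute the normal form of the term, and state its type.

resulting normal form:
  1
the term's type:
  Nat
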